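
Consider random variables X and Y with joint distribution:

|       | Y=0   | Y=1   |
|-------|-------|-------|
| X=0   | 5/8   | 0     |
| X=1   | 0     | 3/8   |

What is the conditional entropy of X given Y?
Marginal P(Y) (column sums):
  P(Y=0) = 5/8 + 0 = 5/8
  P(Y=1) = 0 + 3/8 = 3/8

H(X|Y) = -Σ P(X,Y)·log₂ P(X|Y), where P(X|Y) = P(X,Y) / P(Y)
  (cells with P(X,Y) = 0 contribute 0)
  (X=0,Y=0): P(X|Y) = (5/8)/(5/8) = 1;  -(5/8)·log₂(1) = 0.0000
  (X=1,Y=1): P(X|Y) = (3/8)/(3/8) = 1;  -(3/8)·log₂(1) = 0.0000
H(X|Y) = 0.0000 + 0.0000
  = 0.0000 bits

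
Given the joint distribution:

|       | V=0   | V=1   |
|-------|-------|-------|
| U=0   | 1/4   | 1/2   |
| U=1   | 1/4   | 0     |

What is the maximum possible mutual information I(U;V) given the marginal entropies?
The upper bound on mutual information is I(U;V) ≤ min(H(U), H(V)).

Marginal P(U) (row sums):
  P(U=0) = 1/4 + 1/2 = 3/4
  P(U=1) = 1/4 + 0 = 1/4
Marginal P(V) (column sums):
  P(V=0) = 1/4 + 1/4 = 1/2
  P(V=1) = 1/2 + 0 = 1/2

H(U) = -[(3/4)·log₂(3/4) + (1/4)·log₂(1/4)]
  = 0.3113 + 0.5000
  = 0.8113 bits
H(V) = -[(1/2)·log₂(1/2) + (1/2)·log₂(1/2)]
  = 0.5000 + 0.5000
  = 1.0000 bits

Maximum possible I(U;V) = min(0.8113, 1.0000) = 0.8113 bits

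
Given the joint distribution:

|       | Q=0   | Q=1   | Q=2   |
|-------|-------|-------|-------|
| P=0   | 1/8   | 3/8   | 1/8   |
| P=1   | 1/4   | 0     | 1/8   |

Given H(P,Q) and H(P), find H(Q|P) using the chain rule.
From the chain rule: H(P,Q) = H(P) + H(Q|P)
Therefore: H(Q|P) = H(P,Q) - H(P)

H(P,Q) = -[(1/8)·log₂(1/8) + (3/8)·log₂(3/8) + (1/8)·log₂(1/8) + (1/4)·log₂(1/4) + (1/8)·log₂(1/8)]
  = 0.3750 + 0.5306 + 0.3750 + 0.5000 + 0.3750
  = 2.1556 bits
Marginal P(P) (row sums):
  P(P=0) = 1/8 + 3/8 + 1/8 = 5/8
  P(P=1) = 1/4 + 0 + 1/8 = 3/8
H(P) = -[(5/8)·log₂(5/8) + (3/8)·log₂(3/8)]
  = 0.4238 + 0.5306
  = 0.9544 bits

H(Q|P) = 2.1556 - 0.9544 = 1.2012 bits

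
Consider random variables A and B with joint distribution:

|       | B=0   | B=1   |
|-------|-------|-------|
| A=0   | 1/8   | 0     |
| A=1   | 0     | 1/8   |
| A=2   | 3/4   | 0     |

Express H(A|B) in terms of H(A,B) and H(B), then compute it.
H(A|B) = H(A,B) - H(B)

Marginal P(B) (column sums):
  P(B=0) = 1/8 + 0 + 3/4 = 7/8
  P(B=1) = 0 + 1/8 + 0 = 1/8

H(A,B) = -[(1/8)·log₂(1/8) + (1/8)·log₂(1/8) + (3/4)·log₂(3/4)]
  = 0.3750 + 0.3750 + 0.3113
  = 1.0613 bits
H(B) = -[(7/8)·log₂(7/8) + (1/8)·log₂(1/8)]
  = 0.1686 + 0.3750
  = 0.5436 bits

H(A|B) = 1.0613 - 0.5436 = 0.5177 bits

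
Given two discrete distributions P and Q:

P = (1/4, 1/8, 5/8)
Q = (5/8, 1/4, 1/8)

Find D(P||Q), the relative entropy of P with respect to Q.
D(P||Q) = Σ P(i) log₂(P(i)/Q(i))
  i=0: (1/4) × log₂((1/4)/(5/8)) = (1/4) × log₂(2/5) = -0.3305
  i=1: (1/8) × log₂((1/8)/(1/4)) = (1/8) × log₂(1/2) = -0.1250
  i=2: (5/8) × log₂((5/8)/(1/8)) = (5/8) × log₂(5) = 1.4512
D(P||Q) = -0.3305 - 0.1250 + 1.4512
  = 0.9957 bits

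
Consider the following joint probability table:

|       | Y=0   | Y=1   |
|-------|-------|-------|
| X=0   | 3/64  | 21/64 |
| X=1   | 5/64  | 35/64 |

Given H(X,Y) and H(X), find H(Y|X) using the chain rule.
From the chain rule: H(X,Y) = H(X) + H(Y|X)
Therefore: H(Y|X) = H(X,Y) - H(X)

H(X,Y) = -[(3/64)·log₂(3/64) + (21/64)·log₂(21/64) + (5/64)·log₂(5/64) + (35/64)·log₂(35/64)]
  = 0.2070 + 0.5275 + 0.2873 + 0.4762
  = 1.4980 bits
Marginal P(X) (row sums):
  P(X=0) = 3/64 + 21/64 = 3/8
  P(X=1) = 5/64 + 35/64 = 5/8
H(X) = -[(3/8)·log₂(3/8) + (5/8)·log₂(5/8)]
  = 0.5306 + 0.4238
  = 0.9544 bits

H(Y|X) = 1.4980 - 0.9544 = 0.5436 bits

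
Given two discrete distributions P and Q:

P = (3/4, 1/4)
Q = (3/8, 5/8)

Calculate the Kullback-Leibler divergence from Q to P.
D(P||Q) = Σ P(i) log₂(P(i)/Q(i))
  i=0: (3/4) × log₂((3/4)/(3/8)) = (3/4) × log₂(2) = 0.7500
  i=1: (1/4) × log₂((1/4)/(5/8)) = (1/4) × log₂(2/5) = -0.3305
D(P||Q) = 0.7500 - 0.3305
  = 0.4195 bits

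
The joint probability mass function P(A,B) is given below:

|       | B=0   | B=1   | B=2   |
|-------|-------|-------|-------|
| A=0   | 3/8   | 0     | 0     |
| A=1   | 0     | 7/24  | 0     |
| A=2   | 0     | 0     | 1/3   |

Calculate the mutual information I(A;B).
Marginal P(A) (row sums):
  P(A=0) = 3/8 + 0 + 0 = 3/8
  P(A=1) = 0 + 7/24 + 0 = 7/24
  P(A=2) = 0 + 0 + 1/3 = 1/3
Marginal P(B) (column sums):
  P(B=0) = 3/8 + 0 + 0 = 3/8
  P(B=1) = 0 + 7/24 + 0 = 7/24
  P(B=2) = 0 + 0 + 1/3 = 1/3

H(A) = -[(3/8)·log₂(3/8) + (7/24)·log₂(7/24) + (1/3)·log₂(1/3)]
  = 0.5306 + 0.5185 + 0.5283
  = 1.5774 bits
H(B) = -[(3/8)·log₂(3/8) + (7/24)·log₂(7/24) + (1/3)·log₂(1/3)]
  = 0.5306 + 0.5185 + 0.5283
  = 1.5774 bits
H(A,B) = -[(3/8)·log₂(3/8) + (7/24)·log₂(7/24) + (1/3)·log₂(1/3)]
  = 0.5306 + 0.5185 + 0.5283
  = 1.5774 bits

I(A;B) = H(A) + H(B) - H(A,B)
  = 1.5774 + 1.5774 - 1.5774
  = 1.5774 bits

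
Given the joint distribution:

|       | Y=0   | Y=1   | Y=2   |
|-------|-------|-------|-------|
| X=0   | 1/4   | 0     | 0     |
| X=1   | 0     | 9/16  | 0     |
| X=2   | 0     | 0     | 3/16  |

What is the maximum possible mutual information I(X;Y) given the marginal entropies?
The upper bound on mutual information is I(X;Y) ≤ min(H(X), H(Y)).

Marginal P(X) (row sums):
  P(X=0) = 1/4 + 0 + 0 = 1/4
  P(X=1) = 0 + 9/16 + 0 = 9/16
  P(X=2) = 0 + 0 + 3/16 = 3/16
Marginal P(Y) (column sums):
  P(Y=0) = 1/4 + 0 + 0 = 1/4
  P(Y=1) = 0 + 9/16 + 0 = 9/16
  P(Y=2) = 0 + 0 + 3/16 = 3/16

H(X) = -[(1/4)·log₂(1/4) + (9/16)·log₂(9/16) + (3/16)·log₂(3/16)]
  = 0.5000 + 0.4669 + 0.4528
  = 1.4197 bits
H(Y) = -[(1/4)·log₂(1/4) + (9/16)·log₂(9/16) + (3/16)·log₂(3/16)]
  = 0.5000 + 0.4669 + 0.4528
  = 1.4197 bits

Maximum possible I(X;Y) = min(1.4197, 1.4197) = 1.4197 bits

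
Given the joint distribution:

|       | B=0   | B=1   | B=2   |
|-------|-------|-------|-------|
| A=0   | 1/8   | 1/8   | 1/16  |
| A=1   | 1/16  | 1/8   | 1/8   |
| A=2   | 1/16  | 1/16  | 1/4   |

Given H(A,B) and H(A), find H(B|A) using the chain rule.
From the chain rule: H(A,B) = H(A) + H(B|A)
Therefore: H(B|A) = H(A,B) - H(A)

H(A,B) = -[(1/8)·log₂(1/8) + (1/8)·log₂(1/8) + (1/16)·log₂(1/16) + (1/16)·log₂(1/16) + (1/8)·log₂(1/8) + (1/8)·log₂(1/8) + (1/16)·log₂(1/16) + (1/16)·log₂(1/16) + (1/4)·log₂(1/4)]
  = 0.3750 + 0.3750 + 0.2500 + 0.2500 + 0.3750 + 0.3750 + 0.2500 + 0.2500 + 0.5000
  = 3.0000 bits
Marginal P(A) (row sums):
  P(A=0) = 1/8 + 1/8 + 1/16 = 5/16
  P(A=1) = 1/16 + 1/8 + 1/8 = 5/16
  P(A=2) = 1/16 + 1/16 + 1/4 = 3/8
H(A) = -[(5/16)·log₂(5/16) + (5/16)·log₂(5/16) + (3/8)·log₂(3/8)]
  = 0.5244 + 0.5244 + 0.5306
  = 1.5794 bits

H(B|A) = 3.0000 - 1.5794 = 1.4206 bits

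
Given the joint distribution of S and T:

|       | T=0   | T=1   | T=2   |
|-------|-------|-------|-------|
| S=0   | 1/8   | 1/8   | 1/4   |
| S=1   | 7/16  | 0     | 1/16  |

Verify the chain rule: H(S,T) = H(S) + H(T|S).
Left side:
H(S,T) = -[(1/8)·log₂(1/8) + (1/8)·log₂(1/8) + (1/4)·log₂(1/4) + (7/16)·log₂(7/16) + (1/16)·log₂(1/16)]
  = 0.3750 + 0.3750 + 0.5000 + 0.5218 + 0.2500
  = 2.0218 bits

Right side:
Marginal P(S) (row sums):
  P(S=0) = 1/8 + 1/8 + 1/4 = 1/2
  P(S=1) = 7/16 + 0 + 1/16 = 1/2
H(S) = -[(1/2)·log₂(1/2) + (1/2)·log₂(1/2)]
  = 0.5000 + 0.5000
  = 1.0000 bits
H(T|S) = -Σ P(S,T)·log₂ P(T|S), where P(T|S) = P(S,T) / P(S)
  (cells with P(S,T) = 0 contribute 0)
  (S=0,T=0): P(T|S) = (1/8)/(1/2) = 1/4;  -(1/8)·log₂(1/4) = 0.2500
  (S=0,T=1): P(T|S) = (1/8)/(1/2) = 1/4;  -(1/8)·log₂(1/4) = 0.2500
  (S=0,T=2): P(T|S) = (1/4)/(1/2) = 1/2;  -(1/4)·log₂(1/2) = 0.2500
  (S=1,T=0): P(T|S) = (7/16)/(1/2) = 7/8;  -(7/16)·log₂(7/8) = 0.0843
  (S=1,T=2): P(T|S) = (1/16)/(1/2) = 1/8;  -(1/16)·log₂(1/8) = 0.1875
H(T|S) = 0.2500 + 0.2500 + 0.2500 + 0.0843 + 0.1875
  = 1.0218 bits
H(S) + H(T|S) = 1.0000 + 1.0218 = 2.0218 bits

Both sides equal 2.0218 bits, so the chain rule holds ✓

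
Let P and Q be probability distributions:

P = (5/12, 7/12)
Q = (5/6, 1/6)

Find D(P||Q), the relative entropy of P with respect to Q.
D(P||Q) = Σ P(i) log₂(P(i)/Q(i))
  i=0: (5/12) × log₂((5/12)/(5/6)) = (5/12) × log₂(1/2) = -0.4167
  i=1: (7/12) × log₂((7/12)/(1/6)) = (7/12) × log₂(7/2) = 1.0543
D(P||Q) = -0.4167 + 1.0543
  = 0.6376 bits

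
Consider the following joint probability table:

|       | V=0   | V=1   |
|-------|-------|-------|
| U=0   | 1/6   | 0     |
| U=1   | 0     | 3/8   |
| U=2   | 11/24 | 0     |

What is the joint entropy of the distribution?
H(U,V) = -Σ P(U,V) log₂ P(U,V), summed over the non-zero cells:
H(U,V) = -[(1/6)·log₂(1/6) + (3/8)·log₂(3/8) + (11/24)·log₂(11/24)]
  = 0.4308 + 0.5306 + 0.5159
  = 1.4773 bits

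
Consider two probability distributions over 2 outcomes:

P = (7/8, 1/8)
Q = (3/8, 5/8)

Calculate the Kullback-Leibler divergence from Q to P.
D(P||Q) = Σ P(i) log₂(P(i)/Q(i))
  i=0: (7/8) × log₂((7/8)/(3/8)) = (7/8) × log₂(7/3) = 1.0696
  i=1: (1/8) × log₂((1/8)/(5/8)) = (1/8) × log₂(1/5) = -0.2902
D(P||Q) = 1.0696 - 0.2902
  = 0.7794 bits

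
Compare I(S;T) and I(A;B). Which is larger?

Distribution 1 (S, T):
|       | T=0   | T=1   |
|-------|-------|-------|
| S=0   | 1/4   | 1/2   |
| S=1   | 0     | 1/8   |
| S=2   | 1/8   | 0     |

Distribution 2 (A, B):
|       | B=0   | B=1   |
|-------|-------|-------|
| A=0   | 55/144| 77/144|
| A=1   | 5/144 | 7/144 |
Distribution 1 (S, T):
Marginal P(S) (row sums):
  P(S=0) = 1/4 + 1/2 = 3/4
  P(S=1) = 0 + 1/8 = 1/8
  P(S=2) = 1/8 + 0 = 1/8
Marginal P(T) (column sums):
  P(T=0) = 1/4 + 0 + 1/8 = 3/8
  P(T=1) = 1/2 + 1/8 + 0 = 5/8

H(S) = -[(3/4)·log₂(3/4) + (1/8)·log₂(1/8) + (1/8)·log₂(1/8)]
  = 0.3113 + 0.3750 + 0.3750
  = 1.0613 bits
H(T) = -[(3/8)·log₂(3/8) + (5/8)·log₂(5/8)]
  = 0.5306 + 0.4238
  = 0.9544 bits
H(S,T) = -[(1/4)·log₂(1/4) + (1/2)·log₂(1/2) + (1/8)·log₂(1/8) + (1/8)·log₂(1/8)]
  = 0.5000 + 0.5000 + 0.3750 + 0.3750
  = 1.7500 bits

I(S;T) = H(S) + H(T) - H(S,T)
  = 1.0613 + 0.9544 - 1.7500
  = 0.2657 bits

Distribution 2 (A, B):
Marginal P(A) (row sums):
  P(A=0) = 55/144 + 77/144 = 11/12
  P(A=1) = 5/144 + 7/144 = 1/12
Marginal P(B) (column sums):
  P(B=0) = 55/144 + 5/144 = 5/12
  P(B=1) = 77/144 + 7/144 = 7/12

H(A) = -[(11/12)·log₂(11/12) + (1/12)·log₂(1/12)]
  = 0.1151 + 0.2987
  = 0.4138 bits
H(B) = -[(5/12)·log₂(5/12) + (7/12)·log₂(7/12)]
  = 0.5263 + 0.4536
  = 0.9799 bits
H(A,B) = -[(55/144)·log₂(55/144) + (77/144)·log₂(77/144) + (5/144)·log₂(5/144) + (7/144)·log₂(7/144)]
  = 0.5304 + 0.4829 + 0.1683 + 0.2121
  = 1.3937 bits

I(A;B) = H(A) + H(B) - H(A,B)
  = 0.4138 + 0.9799 - 1.3937
  = 0.0000 bits

I(S;T) = 0.2657 bits > I(A;B) = 0.0000 bits, so (S, T) has the higher mutual information (stronger dependence).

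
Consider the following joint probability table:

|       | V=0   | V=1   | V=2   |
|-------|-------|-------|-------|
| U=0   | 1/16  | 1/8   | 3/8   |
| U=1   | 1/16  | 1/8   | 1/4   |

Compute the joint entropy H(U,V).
H(U,V) = -Σ P(U,V) log₂ P(U,V), summed over the non-zero cells:
H(U,V) = -[(1/16)·log₂(1/16) + (1/8)·log₂(1/8) + (3/8)·log₂(3/8) + (1/16)·log₂(1/16) + (1/8)·log₂(1/8) + (1/4)·log₂(1/4)]
  = 0.2500 + 0.3750 + 0.5306 + 0.2500 + 0.3750 + 0.5000
  = 2.2806 bits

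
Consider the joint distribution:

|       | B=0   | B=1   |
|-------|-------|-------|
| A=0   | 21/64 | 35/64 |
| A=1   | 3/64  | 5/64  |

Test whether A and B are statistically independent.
Marginal P(A) (row sums):
  P(A=0) = 21/64 + 35/64 = 7/8
  P(A=1) = 3/64 + 5/64 = 1/8
Marginal P(B) (column sums):
  P(B=0) = 21/64 + 3/64 = 3/8
  P(B=1) = 35/64 + 5/64 = 5/8

A and B are independent iff P(A=i,B=j) = P(A=i)·P(B=j) for every cell.
  P(A=0)·P(B=0) = 7/8 × 3/8 = 21/64 = P(A=0,B=0) ✓
  P(A=0)·P(B=1) = 7/8 × 5/8 = 35/64 = P(A=0,B=1) ✓
  P(A=1)·P(B=0) = 1/8 × 3/8 = 3/64 = P(A=1,B=0) ✓
  P(A=1)·P(B=1) = 1/8 × 5/8 = 5/64 = P(A=1,B=1) ✓

Yes, A and B are independent: every cell factors, so I(A;B) = 0 bits.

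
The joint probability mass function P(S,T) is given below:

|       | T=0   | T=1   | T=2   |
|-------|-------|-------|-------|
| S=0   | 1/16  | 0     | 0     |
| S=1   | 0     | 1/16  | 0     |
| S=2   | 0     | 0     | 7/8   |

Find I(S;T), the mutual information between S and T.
Marginal P(S) (row sums):
  P(S=0) = 1/16 + 0 + 0 = 1/16
  P(S=1) = 0 + 1/16 + 0 = 1/16
  P(S=2) = 0 + 0 + 7/8 = 7/8
Marginal P(T) (column sums):
  P(T=0) = 1/16 + 0 + 0 = 1/16
  P(T=1) = 0 + 1/16 + 0 = 1/16
  P(T=2) = 0 + 0 + 7/8 = 7/8

H(S) = -[(1/16)·log₂(1/16) + (1/16)·log₂(1/16) + (7/8)·log₂(7/8)]
  = 0.2500 + 0.2500 + 0.1686
  = 0.6686 bits
H(T) = -[(1/16)·log₂(1/16) + (1/16)·log₂(1/16) + (7/8)·log₂(7/8)]
  = 0.2500 + 0.2500 + 0.1686
  = 0.6686 bits
H(S,T) = -[(1/16)·log₂(1/16) + (1/16)·log₂(1/16) + (7/8)·log₂(7/8)]
  = 0.2500 + 0.2500 + 0.1686
  = 0.6686 bits

I(S;T) = H(S) + H(T) - H(S,T)
  = 0.6686 + 0.6686 - 0.6686
  = 0.6686 bits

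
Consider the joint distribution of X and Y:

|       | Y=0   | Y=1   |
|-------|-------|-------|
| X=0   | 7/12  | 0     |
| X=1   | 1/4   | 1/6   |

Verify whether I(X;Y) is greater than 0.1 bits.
Marginal P(X) (row sums):
  P(X=0) = 7/12 + 0 = 7/12
  P(X=1) = 1/4 + 1/6 = 5/12
Marginal P(Y) (column sums):
  P(Y=0) = 7/12 + 1/4 = 5/6
  P(Y=1) = 0 + 1/6 = 1/6

H(X) = -[(7/12)·log₂(7/12) + (5/12)·log₂(5/12)]
  = 0.4536 + 0.5263
  = 0.9799 bits
H(Y) = -[(5/6)·log₂(5/6) + (1/6)·log₂(1/6)]
  = 0.2192 + 0.4308
  = 0.6500 bits
H(X,Y) = -[(7/12)·log₂(7/12) + (1/4)·log₂(1/4) + (1/6)·log₂(1/6)]
  = 0.4536 + 0.5000 + 0.4308
  = 1.3844 bits

I(X;Y) = H(X) + H(Y) - H(X,Y)
  = 0.9799 + 0.6500 - 1.3844
  = 0.2455 bits

Yes. I(X;Y) = 0.2455 bits, which is > 0.1 bits.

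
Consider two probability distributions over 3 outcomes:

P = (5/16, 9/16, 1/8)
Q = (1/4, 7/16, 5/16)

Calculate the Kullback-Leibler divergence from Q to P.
D(P||Q) = Σ P(i) log₂(P(i)/Q(i))
  i=0: (5/16) × log₂((5/16)/(1/4)) = (5/16) × log₂(5/4) = 0.1006
  i=1: (9/16) × log₂((9/16)/(7/16)) = (9/16) × log₂(9/7) = 0.2039
  i=2: (1/8) × log₂((1/8)/(5/16)) = (1/8) × log₂(2/5) = -0.1652
D(P||Q) = 0.1006 + 0.2039 - 0.1652
  = 0.1393 bits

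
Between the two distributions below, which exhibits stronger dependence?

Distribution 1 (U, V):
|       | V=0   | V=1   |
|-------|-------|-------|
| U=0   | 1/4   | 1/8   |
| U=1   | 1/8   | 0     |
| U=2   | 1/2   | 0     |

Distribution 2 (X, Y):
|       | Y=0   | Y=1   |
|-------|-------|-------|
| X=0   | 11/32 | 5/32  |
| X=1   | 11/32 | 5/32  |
Distribution 1 (U, V):
Marginal P(U) (row sums):
  P(U=0) = 1/4 + 1/8 = 3/8
  P(U=1) = 1/8 + 0 = 1/8
  P(U=2) = 1/2 + 0 = 1/2
Marginal P(V) (column sums):
  P(V=0) = 1/4 + 1/8 + 1/2 = 7/8
  P(V=1) = 1/8 + 0 + 0 = 1/8

H(U) = -[(3/8)·log₂(3/8) + (1/8)·log₂(1/8) + (1/2)·log₂(1/2)]
  = 0.5306 + 0.3750 + 0.5000
  = 1.4056 bits
H(V) = -[(7/8)·log₂(7/8) + (1/8)·log₂(1/8)]
  = 0.1686 + 0.3750
  = 0.5436 bits
H(U,V) = -[(1/4)·log₂(1/4) + (1/8)·log₂(1/8) + (1/8)·log₂(1/8) + (1/2)·log₂(1/2)]
  = 0.5000 + 0.3750 + 0.3750 + 0.5000
  = 1.7500 bits

I(U;V) = H(U) + H(V) - H(U,V)
  = 1.4056 + 0.5436 - 1.7500
  = 0.1992 bits

Distribution 2 (X, Y):
Marginal P(X) (row sums):
  P(X=0) = 11/32 + 5/32 = 1/2
  P(X=1) = 11/32 + 5/32 = 1/2
Marginal P(Y) (column sums):
  P(Y=0) = 11/32 + 11/32 = 11/16
  P(Y=1) = 5/32 + 5/32 = 5/16

H(X) = -[(1/2)·log₂(1/2) + (1/2)·log₂(1/2)]
  = 0.5000 + 0.5000
  = 1.0000 bits
H(Y) = -[(11/16)·log₂(11/16) + (5/16)·log₂(5/16)]
  = 0.3716 + 0.5244
  = 0.8960 bits
H(X,Y) = -[(11/32)·log₂(11/32) + (5/32)·log₂(5/32) + (11/32)·log₂(11/32) + (5/32)·log₂(5/32)]
  = 0.5296 + 0.4184 + 0.5296 + 0.4184
  = 1.8960 bits

I(X;Y) = H(X) + H(Y) - H(X,Y)
  = 1.0000 + 0.8960 - 1.8960
  = 0.0000 bits

I(U;V) = 0.1992 bits > I(X;Y) = 0.0000 bits, so (U, V) has the higher mutual information (stronger dependence).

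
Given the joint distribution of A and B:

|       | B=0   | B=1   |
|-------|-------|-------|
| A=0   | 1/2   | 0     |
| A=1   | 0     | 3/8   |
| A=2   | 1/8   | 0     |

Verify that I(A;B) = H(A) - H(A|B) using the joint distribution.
Left side, from I(A;B) = H(A) + H(B) - H(A,B):
Marginal P(A) (row sums):
  P(A=0) = 1/2 + 0 = 1/2
  P(A=1) = 0 + 3/8 = 3/8
  P(A=2) = 1/8 + 0 = 1/8
Marginal P(B) (column sums):
  P(B=0) = 1/2 + 0 + 1/8 = 5/8
  P(B=1) = 0 + 3/8 + 0 = 3/8

H(A) = -[(1/2)·log₂(1/2) + (3/8)·log₂(3/8) + (1/8)·log₂(1/8)]
  = 0.5000 + 0.5306 + 0.3750
  = 1.4056 bits
H(B) = -[(5/8)·log₂(5/8) + (3/8)·log₂(3/8)]
  = 0.4238 + 0.5306
  = 0.9544 bits
H(A,B) = -[(1/2)·log₂(1/2) + (3/8)·log₂(3/8) + (1/8)·log₂(1/8)]
  = 0.5000 + 0.5306 + 0.3750
  = 1.4056 bits

I(A;B) = H(A) + H(B) - H(A,B)
  = 1.4056 + 0.9544 - 1.4056
  = 0.9544 bits

Right side, with H(A|B) computed directly from the conditional probabilities:
H(A|B) = -Σ P(A,B)·log₂ P(A|B), where P(A|B) = P(A,B) / P(B)
  (cells with P(A,B) = 0 contribute 0)
  (A=0,B=0): P(A|B) = (1/2)/(5/8) = 4/5;  -(1/2)·log₂(4/5) = 0.1610
  (A=1,B=1): P(A|B) = (3/8)/(3/8) = 1;  -(3/8)·log₂(1) = 0.0000
  (A=2,B=0): P(A|B) = (1/8)/(5/8) = 1/5;  -(1/8)·log₂(1/5) = 0.2902
H(A|B) = 0.1610 + 0.0000 + 0.2902
  = 0.4512 bits
H(A) - H(A|B) = 1.4056 - 0.4512 = 0.9544 bits

Both sides equal 0.9544 bits, so I(A;B) = H(A) - H(A|B) ✓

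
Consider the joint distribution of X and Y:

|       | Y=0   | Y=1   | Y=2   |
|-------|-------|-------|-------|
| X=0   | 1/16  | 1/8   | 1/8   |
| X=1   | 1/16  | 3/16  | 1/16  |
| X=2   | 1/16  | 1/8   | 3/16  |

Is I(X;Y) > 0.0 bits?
Marginal P(X) (row sums):
  P(X=0) = 1/16 + 1/8 + 1/8 = 5/16
  P(X=1) = 1/16 + 3/16 + 1/16 = 5/16
  P(X=2) = 1/16 + 1/8 + 3/16 = 3/8
Marginal P(Y) (column sums):
  P(Y=0) = 1/16 + 1/16 + 1/16 = 3/16
  P(Y=1) = 1/8 + 3/16 + 1/8 = 7/16
  P(Y=2) = 1/8 + 1/16 + 3/16 = 3/8

H(X) = -[(5/16)·log₂(5/16) + (5/16)·log₂(5/16) + (3/8)·log₂(3/8)]
  = 0.5244 + 0.5244 + 0.5306
  = 1.5794 bits
H(Y) = -[(3/16)·log₂(3/16) + (7/16)·log₂(7/16) + (3/8)·log₂(3/8)]
  = 0.4528 + 0.5218 + 0.5306
  = 1.5052 bits
H(X,Y) = -[(1/16)·log₂(1/16) + (1/8)·log₂(1/8) + (1/8)·log₂(1/8) + (1/16)·log₂(1/16) + (3/16)·log₂(3/16) + (1/16)·log₂(1/16) + (1/16)·log₂(1/16) + (1/8)·log₂(1/8) + (3/16)·log₂(3/16)]
  = 0.2500 + 0.3750 + 0.3750 + 0.2500 + 0.4528 + 0.2500 + 0.2500 + 0.3750 + 0.4528
  = 3.0306 bits

I(X;Y) = H(X) + H(Y) - H(X,Y)
  = 1.5794 + 1.5052 - 3.0306
  = 0.0540 bits

Yes. I(X;Y) = 0.0540 bits, which is > 0.0 bits.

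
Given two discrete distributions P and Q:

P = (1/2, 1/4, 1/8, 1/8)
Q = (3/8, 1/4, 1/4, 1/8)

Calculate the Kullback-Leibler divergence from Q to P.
D(P||Q) = Σ P(i) log₂(P(i)/Q(i))
  i=0: (1/2) × log₂((1/2)/(3/8)) = (1/2) × log₂(4/3) = 0.2075
  i=1: (1/4) × log₂((1/4)/(1/4)) = (1/4) × log₂(1) = 0.0000
  i=2: (1/8) × log₂((1/8)/(1/4)) = (1/8) × log₂(1/2) = -0.1250
  i=3: (1/8) × log₂((1/8)/(1/8)) = (1/8) × log₂(1) = 0.0000
D(P||Q) = 0.2075 + 0.0000 - 0.1250 + 0.0000
  = 0.0825 bits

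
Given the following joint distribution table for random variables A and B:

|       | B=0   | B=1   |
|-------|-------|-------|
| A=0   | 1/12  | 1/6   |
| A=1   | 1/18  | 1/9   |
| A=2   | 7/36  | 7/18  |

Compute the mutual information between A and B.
Marginal P(A) (row sums):
  P(A=0) = 1/12 + 1/6 = 1/4
  P(A=1) = 1/18 + 1/9 = 1/6
  P(A=2) = 7/36 + 7/18 = 7/12
Marginal P(B) (column sums):
  P(B=0) = 1/12 + 1/18 + 7/36 = 1/3
  P(B=1) = 1/6 + 1/9 + 7/18 = 2/3

H(A) = -[(1/4)·log₂(1/4) + (1/6)·log₂(1/6) + (7/12)·log₂(7/12)]
  = 0.5000 + 0.4308 + 0.4536
  = 1.3844 bits
H(B) = -[(1/3)·log₂(1/3) + (2/3)·log₂(2/3)]
  = 0.5283 + 0.3900
  = 0.9183 bits
H(A,B) = -[(1/12)·log₂(1/12) + (1/6)·log₂(1/6) + (1/18)·log₂(1/18) + (1/9)·log₂(1/9) + (7/36)·log₂(7/36) + (7/18)·log₂(7/18)]
  = 0.2987 + 0.4308 + 0.2317 + 0.3522 + 0.4594 + 0.5299
  = 2.3027 bits

I(A;B) = H(A) + H(B) - H(A,B)
  = 1.3844 + 0.9183 - 2.3027
  = 0.0000 bits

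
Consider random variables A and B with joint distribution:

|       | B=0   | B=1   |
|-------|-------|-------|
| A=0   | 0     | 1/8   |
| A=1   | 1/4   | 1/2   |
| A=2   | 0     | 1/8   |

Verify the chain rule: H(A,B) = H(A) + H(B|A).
Left side:
H(A,B) = -[(1/8)·log₂(1/8) + (1/4)·log₂(1/4) + (1/2)·log₂(1/2) + (1/8)·log₂(1/8)]
  = 0.3750 + 0.5000 + 0.5000 + 0.3750
  = 1.7500 bits

Right side:
Marginal P(A) (row sums):
  P(A=0) = 0 + 1/8 = 1/8
  P(A=1) = 1/4 + 1/2 = 3/4
  P(A=2) = 0 + 1/8 = 1/8
H(A) = -[(1/8)·log₂(1/8) + (3/4)·log₂(3/4) + (1/8)·log₂(1/8)]
  = 0.3750 + 0.3113 + 0.3750
  = 1.0613 bits
H(B|A) = -Σ P(A,B)·log₂ P(B|A), where P(B|A) = P(A,B) / P(A)
  (cells with P(A,B) = 0 contribute 0)
  (A=0,B=1): P(B|A) = (1/8)/(1/8) = 1;  -(1/8)·log₂(1) = 0.0000
  (A=1,B=0): P(B|A) = (1/4)/(3/4) = 1/3;  -(1/4)·log₂(1/3) = 0.3962
  (A=1,B=1): P(B|A) = (1/2)/(3/4) = 2/3;  -(1/2)·log₂(2/3) = 0.2925
  (A=2,B=1): P(B|A) = (1/8)/(1/8) = 1;  -(1/8)·log₂(1) = 0.0000
H(B|A) = 0.0000 + 0.3962 + 0.2925 + 0.0000
  = 0.6887 bits
H(A) + H(B|A) = 1.0613 + 0.6887 = 1.7500 bits

Both sides equal 1.7500 bits, so the chain rule holds ✓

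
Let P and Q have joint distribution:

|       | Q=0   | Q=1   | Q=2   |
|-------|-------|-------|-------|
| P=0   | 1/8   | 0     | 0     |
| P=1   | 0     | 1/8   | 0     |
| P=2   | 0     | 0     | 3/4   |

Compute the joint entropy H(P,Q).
H(P,Q) = -Σ P(P,Q) log₂ P(P,Q), summed over the non-zero cells:
H(P,Q) = -[(1/8)·log₂(1/8) + (1/8)·log₂(1/8) + (3/4)·log₂(3/4)]
  = 0.3750 + 0.3750 + 0.3113
  = 1.0613 bits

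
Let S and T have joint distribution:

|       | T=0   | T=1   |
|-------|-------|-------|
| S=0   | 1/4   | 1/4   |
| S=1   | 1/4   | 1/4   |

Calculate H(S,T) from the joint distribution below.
H(S,T) = -Σ P(S,T) log₂ P(S,T), summed over the non-zero cells:
H(S,T) = -[(1/4)·log₂(1/4) + (1/4)·log₂(1/4) + (1/4)·log₂(1/4) + (1/4)·log₂(1/4)]
  = 0.5000 + 0.5000 + 0.5000 + 0.5000
  = 2.0000 bits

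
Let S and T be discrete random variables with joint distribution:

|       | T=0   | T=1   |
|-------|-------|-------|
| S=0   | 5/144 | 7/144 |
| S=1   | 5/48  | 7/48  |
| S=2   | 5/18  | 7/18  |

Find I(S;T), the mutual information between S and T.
Marginal P(S) (row sums):
  P(S=0) = 5/144 + 7/144 = 1/12
  P(S=1) = 5/48 + 7/48 = 1/4
  P(S=2) = 5/18 + 7/18 = 2/3
Marginal P(T) (column sums):
  P(T=0) = 5/144 + 5/48 + 5/18 = 5/12
  P(T=1) = 7/144 + 7/48 + 7/18 = 7/12

H(S) = -[(1/12)·log₂(1/12) + (1/4)·log₂(1/4) + (2/3)·log₂(2/3)]
  = 0.2987 + 0.5000 + 0.3900
  = 1.1887 bits
H(T) = -[(5/12)·log₂(5/12) + (7/12)·log₂(7/12)]
  = 0.5263 + 0.4536
  = 0.9799 bits
H(S,T) = -[(5/144)·log₂(5/144) + (7/144)·log₂(7/144) + (5/48)·log₂(5/48) + (7/48)·log₂(7/48) + (5/18)·log₂(5/18) + (7/18)·log₂(7/18)]
  = 0.1683 + 0.2121 + 0.3399 + 0.4051 + 0.5133 + 0.5299
  = 2.1686 bits

I(S;T) = H(S) + H(T) - H(S,T)
  = 1.1887 + 0.9799 - 2.1686
  = 0.0000 bits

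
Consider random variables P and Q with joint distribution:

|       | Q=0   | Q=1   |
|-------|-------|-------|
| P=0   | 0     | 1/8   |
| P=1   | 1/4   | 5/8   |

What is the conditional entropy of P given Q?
Marginal P(Q) (column sums):
  P(Q=0) = 0 + 1/4 = 1/4
  P(Q=1) = 1/8 + 5/8 = 3/4

H(P|Q) = -Σ P(P,Q)·log₂ P(P|Q), where P(P|Q) = P(P,Q) / P(Q)
  (cells with P(P,Q) = 0 contribute 0)
  (P=0,Q=1): P(P|Q) = (1/8)/(3/4) = 1/6;  -(1/8)·log₂(1/6) = 0.3231
  (P=1,Q=0): P(P|Q) = (1/4)/(1/4) = 1;  -(1/4)·log₂(1) = 0.0000
  (P=1,Q=1): P(P|Q) = (5/8)/(3/4) = 5/6;  -(5/8)·log₂(5/6) = 0.1644
H(P|Q) = 0.3231 + 0.0000 + 0.1644
  = 0.4875 bits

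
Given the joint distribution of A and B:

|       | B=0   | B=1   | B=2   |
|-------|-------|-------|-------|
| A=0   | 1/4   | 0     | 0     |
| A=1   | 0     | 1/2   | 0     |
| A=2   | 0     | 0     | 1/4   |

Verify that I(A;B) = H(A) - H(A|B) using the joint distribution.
Left side, from I(A;B) = H(A) + H(B) - H(A,B):
Marginal P(A) (row sums):
  P(A=0) = 1/4 + 0 + 0 = 1/4
  P(A=1) = 0 + 1/2 + 0 = 1/2
  P(A=2) = 0 + 0 + 1/4 = 1/4
Marginal P(B) (column sums):
  P(B=0) = 1/4 + 0 + 0 = 1/4
  P(B=1) = 0 + 1/2 + 0 = 1/2
  P(B=2) = 0 + 0 + 1/4 = 1/4

H(A) = -[(1/4)·log₂(1/4) + (1/2)·log₂(1/2) + (1/4)·log₂(1/4)]
  = 0.5000 + 0.5000 + 0.5000
  = 1.5000 bits
H(B) = -[(1/4)·log₂(1/4) + (1/2)·log₂(1/2) + (1/4)·log₂(1/4)]
  = 0.5000 + 0.5000 + 0.5000
  = 1.5000 bits
H(A,B) = -[(1/4)·log₂(1/4) + (1/2)·log₂(1/2) + (1/4)·log₂(1/4)]
  = 0.5000 + 0.5000 + 0.5000
  = 1.5000 bits

I(A;B) = H(A) + H(B) - H(A,B)
  = 1.5000 + 1.5000 - 1.5000
  = 1.5000 bits

Right side, with H(A|B) computed directly from the conditional probabilities:
H(A|B) = -Σ P(A,B)·log₂ P(A|B), where P(A|B) = P(A,B) / P(B)
  (cells with P(A,B) = 0 contribute 0)
  (A=0,B=0): P(A|B) = (1/4)/(1/4) = 1;  -(1/4)·log₂(1) = 0.0000
  (A=1,B=1): P(A|B) = (1/2)/(1/2) = 1;  -(1/2)·log₂(1) = 0.0000
  (A=2,B=2): P(A|B) = (1/4)/(1/4) = 1;  -(1/4)·log₂(1) = 0.0000
H(A|B) = 0.0000 + 0.0000 + 0.0000
  = 0.0000 bits
H(A) - H(A|B) = 1.5000 - 0.0000 = 1.5000 bits

Both sides equal 1.5000 bits, so I(A;B) = H(A) - H(A|B) ✓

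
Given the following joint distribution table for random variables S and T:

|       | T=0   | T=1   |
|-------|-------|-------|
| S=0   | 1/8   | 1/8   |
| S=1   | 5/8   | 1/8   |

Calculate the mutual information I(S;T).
Marginal P(S) (row sums):
  P(S=0) = 1/8 + 1/8 = 1/4
  P(S=1) = 5/8 + 1/8 = 3/4
Marginal P(T) (column sums):
  P(T=0) = 1/8 + 5/8 = 3/4
  P(T=1) = 1/8 + 1/8 = 1/4

H(S) = -[(1/4)·log₂(1/4) + (3/4)·log₂(3/4)]
  = 0.5000 + 0.3113
  = 0.8113 bits
H(T) = -[(3/4)·log₂(3/4) + (1/4)·log₂(1/4)]
  = 0.3113 + 0.5000
  = 0.8113 bits
H(S,T) = -[(1/8)·log₂(1/8) + (1/8)·log₂(1/8) + (5/8)·log₂(5/8) + (1/8)·log₂(1/8)]
  = 0.3750 + 0.3750 + 0.4238 + 0.3750
  = 1.5488 bits

I(S;T) = H(S) + H(T) - H(S,T)
  = 0.8113 + 0.8113 - 1.5488
  = 0.0738 bits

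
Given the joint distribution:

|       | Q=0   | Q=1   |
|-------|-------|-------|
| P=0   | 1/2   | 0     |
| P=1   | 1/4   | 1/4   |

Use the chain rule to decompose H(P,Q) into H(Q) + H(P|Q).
By the chain rule: H(P,Q) = H(Q) + H(P|Q)

Marginal P(Q) (column sums):
  P(Q=0) = 1/2 + 1/4 = 3/4
  P(Q=1) = 0 + 1/4 = 1/4
H(Q) = -[(3/4)·log₂(3/4) + (1/4)·log₂(1/4)]
  = 0.3113 + 0.5000
  = 0.8113 bits
H(P|Q) = -Σ P(P,Q)·log₂ P(P|Q), where P(P|Q) = P(P,Q) / P(Q)
  (cells with P(P,Q) = 0 contribute 0)
  (P=0,Q=0): P(P|Q) = (1/2)/(3/4) = 2/3;  -(1/2)·log₂(2/3) = 0.2925
  (P=1,Q=0): P(P|Q) = (1/4)/(3/4) = 1/3;  -(1/4)·log₂(1/3) = 0.3962
  (P=1,Q=1): P(P|Q) = (1/4)/(1/4) = 1;  -(1/4)·log₂(1) = 0.0000
H(P|Q) = 0.2925 + 0.3962 + 0.0000
  = 0.6887 bits

H(P,Q) = H(Q) + H(P|Q) = 0.8113 + 0.6887 = 1.5000 bits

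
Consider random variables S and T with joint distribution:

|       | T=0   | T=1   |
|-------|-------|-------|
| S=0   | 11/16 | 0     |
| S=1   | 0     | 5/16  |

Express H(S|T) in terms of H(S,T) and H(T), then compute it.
H(S|T) = H(S,T) - H(T)

Marginal P(T) (column sums):
  P(T=0) = 11/16 + 0 = 11/16
  P(T=1) = 0 + 5/16 = 5/16

H(S,T) = -[(11/16)·log₂(11/16) + (5/16)·log₂(5/16)]
  = 0.3716 + 0.5244
  = 0.8960 bits
H(T) = -[(11/16)·log₂(11/16) + (5/16)·log₂(5/16)]
  = 0.3716 + 0.5244
  = 0.8960 bits

H(S|T) = 0.8960 - 0.8960 = 0.0000 bits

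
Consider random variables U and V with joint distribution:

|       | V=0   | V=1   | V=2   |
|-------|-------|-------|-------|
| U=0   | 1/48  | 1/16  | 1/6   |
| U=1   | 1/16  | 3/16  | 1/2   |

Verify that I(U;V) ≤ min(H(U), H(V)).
Marginal P(U) (row sums):
  P(U=0) = 1/48 + 1/16 + 1/6 = 1/4
  P(U=1) = 1/16 + 3/16 + 1/2 = 3/4
Marginal P(V) (column sums):
  P(V=0) = 1/48 + 1/16 = 1/12
  P(V=1) = 1/16 + 3/16 = 1/4
  P(V=2) = 1/6 + 1/2 = 2/3

H(U) = -[(1/4)·log₂(1/4) + (3/4)·log₂(3/4)]
  = 0.5000 + 0.3113
  = 0.8113 bits
H(V) = -[(1/12)·log₂(1/12) + (1/4)·log₂(1/4) + (2/3)·log₂(2/3)]
  = 0.2987 + 0.5000 + 0.3900
  = 1.1887 bits
H(U,V) = -[(1/48)·log₂(1/48) + (1/16)·log₂(1/16) + (1/6)·log₂(1/6) + (1/16)·log₂(1/16) + (3/16)·log₂(3/16) + (1/2)·log₂(1/2)]
  = 0.1164 + 0.2500 + 0.4308 + 0.2500 + 0.4528 + 0.5000
  = 2.0000 bits

I(U;V) = H(U) + H(V) - H(U,V)
  = 0.8113 + 1.1887 - 2.0000
  = 0.0000 bits

min(H(U), H(V)) = min(0.8113, 1.1887) = 0.8113 bits
Since 0.0000 ≤ 0.8113, the bound is satisfied ✓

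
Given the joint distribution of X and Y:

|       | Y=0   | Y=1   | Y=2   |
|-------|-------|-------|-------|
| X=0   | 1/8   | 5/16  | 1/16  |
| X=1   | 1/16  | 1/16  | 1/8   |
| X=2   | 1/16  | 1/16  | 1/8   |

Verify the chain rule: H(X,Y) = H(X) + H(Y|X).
Left side:
H(X,Y) = -[(1/8)·log₂(1/8) + (5/16)·log₂(5/16) + (1/16)·log₂(1/16) + (1/16)·log₂(1/16) + (1/16)·log₂(1/16) + (1/8)·log₂(1/8) + (1/16)·log₂(1/16) + (1/16)·log₂(1/16) + (1/8)·log₂(1/8)]
  = 0.3750 + 0.5244 + 0.2500 + 0.2500 + 0.2500 + 0.3750 + 0.2500 + 0.2500 + 0.3750
  = 2.8994 bits

Right side:
Marginal P(X) (row sums):
  P(X=0) = 1/8 + 5/16 + 1/16 = 1/2
  P(X=1) = 1/16 + 1/16 + 1/8 = 1/4
  P(X=2) = 1/16 + 1/16 + 1/8 = 1/4
H(X) = -[(1/2)·log₂(1/2) + (1/4)·log₂(1/4) + (1/4)·log₂(1/4)]
  = 0.5000 + 0.5000 + 0.5000
  = 1.5000 bits
H(Y|X) = -Σ P(X,Y)·log₂ P(Y|X), where P(Y|X) = P(X,Y) / P(X)
  (X=0,Y=0): P(Y|X) = (1/8)/(1/2) = 1/4;  -(1/8)·log₂(1/4) = 0.2500
  (X=0,Y=1): P(Y|X) = (5/16)/(1/2) = 5/8;  -(5/16)·log₂(5/8) = 0.2119
  (X=0,Y=2): P(Y|X) = (1/16)/(1/2) = 1/8;  -(1/16)·log₂(1/8) = 0.1875
  (X=1,Y=0): P(Y|X) = (1/16)/(1/4) = 1/4;  -(1/16)·log₂(1/4) = 0.1250
  (X=1,Y=1): P(Y|X) = (1/16)/(1/4) = 1/4;  -(1/16)·log₂(1/4) = 0.1250
  (X=1,Y=2): P(Y|X) = (1/8)/(1/4) = 1/2;  -(1/8)·log₂(1/2) = 0.1250
  (X=2,Y=0): P(Y|X) = (1/16)/(1/4) = 1/4;  -(1/16)·log₂(1/4) = 0.1250
  (X=2,Y=1): P(Y|X) = (1/16)/(1/4) = 1/4;  -(1/16)·log₂(1/4) = 0.1250
  (X=2,Y=2): P(Y|X) = (1/8)/(1/4) = 1/2;  -(1/8)·log₂(1/2) = 0.1250
H(Y|X) = 0.2500 + 0.2119 + 0.1875 + 0.1250 + 0.1250 + 0.1250 + 0.1250 + 0.1250 + 0.1250
  = 1.3994 bits
H(X) + H(Y|X) = 1.5000 + 1.3994 = 2.8994 bits

Both sides equal 2.8994 bits, so the chain rule holds ✓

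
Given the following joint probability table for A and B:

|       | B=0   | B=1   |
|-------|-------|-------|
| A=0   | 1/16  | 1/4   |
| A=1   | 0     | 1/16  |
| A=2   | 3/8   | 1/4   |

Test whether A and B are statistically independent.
Marginal P(A) (row sums):
  P(A=0) = 1/16 + 1/4 = 5/16
  P(A=1) = 0 + 1/16 = 1/16
  P(A=2) = 3/8 + 1/4 = 5/8
Marginal P(B) (column sums):
  P(B=0) = 1/16 + 0 + 3/8 = 7/16
  P(B=1) = 1/4 + 1/16 + 1/4 = 9/16

A and B are independent iff P(A=i,B=j) = P(A=i)·P(B=j) for every cell.
  P(A=0)·P(B=0) = 5/16 × 7/16 = 35/256, but P(A=0,B=0) = 1/16 ✗

No, A and B are not independent. Quantitatively, I(A;B) > 0:

H(A) = -[(5/16)·log₂(5/16) + (1/16)·log₂(1/16) + (5/8)·log₂(5/8)]
  = 0.5244 + 0.2500 + 0.4238
  = 1.1982 bits
H(B) = -[(7/16)·log₂(7/16) + (9/16)·log₂(9/16)]
  = 0.5218 + 0.4669
  = 0.9887 bits
H(A,B) = -[(1/16)·log₂(1/16) + (1/4)·log₂(1/4) + (1/16)·log₂(1/16) + (3/8)·log₂(3/8) + (1/4)·log₂(1/4)]
  = 0.2500 + 0.5000 + 0.2500 + 0.5306 + 0.5000
  = 2.0306 bits
I(A;B) = H(A) + H(B) - H(A,B) = 1.1982 + 0.9887 - 2.0306 = 0.1563 bits > 0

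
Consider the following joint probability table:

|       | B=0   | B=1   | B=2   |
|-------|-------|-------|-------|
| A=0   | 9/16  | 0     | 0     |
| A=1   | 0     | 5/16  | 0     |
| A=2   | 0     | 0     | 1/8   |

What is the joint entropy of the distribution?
H(A,B) = -Σ P(A,B) log₂ P(A,B), summed over the non-zero cells:
H(A,B) = -[(9/16)·log₂(9/16) + (5/16)·log₂(5/16) + (1/8)·log₂(1/8)]
  = 0.4669 + 0.5244 + 0.3750
  = 1.3663 bits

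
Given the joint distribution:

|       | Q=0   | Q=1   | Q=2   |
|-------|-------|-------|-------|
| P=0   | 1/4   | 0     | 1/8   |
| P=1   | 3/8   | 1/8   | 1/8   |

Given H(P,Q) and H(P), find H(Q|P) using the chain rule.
From the chain rule: H(P,Q) = H(P) + H(Q|P)
Therefore: H(Q|P) = H(P,Q) - H(P)

H(P,Q) = -[(1/4)·log₂(1/4) + (1/8)·log₂(1/8) + (3/8)·log₂(3/8) + (1/8)·log₂(1/8) + (1/8)·log₂(1/8)]
  = 0.5000 + 0.3750 + 0.5306 + 0.3750 + 0.3750
  = 2.1556 bits
Marginal P(P) (row sums):
  P(P=0) = 1/4 + 0 + 1/8 = 3/8
  P(P=1) = 3/8 + 1/8 + 1/8 = 5/8
H(P) = -[(3/8)·log₂(3/8) + (5/8)·log₂(5/8)]
  = 0.5306 + 0.4238
  = 0.9544 bits

H(Q|P) = 2.1556 - 0.9544 = 1.2012 bits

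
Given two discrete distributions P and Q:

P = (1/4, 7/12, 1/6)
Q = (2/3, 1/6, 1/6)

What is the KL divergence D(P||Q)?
D(P||Q) = Σ P(i) log₂(P(i)/Q(i))
  i=0: (1/4) × log₂((1/4)/(2/3)) = (1/4) × log₂(3/8) = -0.3538
  i=1: (7/12) × log₂((7/12)/(1/6)) = (7/12) × log₂(7/2) = 1.0543
  i=2: (1/6) × log₂((1/6)/(1/6)) = (1/6) × log₂(1) = 0.0000
D(P||Q) = -0.3538 + 1.0543 + 0.0000
  = 0.7005 bits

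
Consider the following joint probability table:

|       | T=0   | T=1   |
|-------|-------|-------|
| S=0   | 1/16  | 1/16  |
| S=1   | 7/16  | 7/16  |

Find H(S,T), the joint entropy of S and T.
H(S,T) = -Σ P(S,T) log₂ P(S,T), summed over the non-zero cells:
H(S,T) = -[(1/16)·log₂(1/16) + (1/16)·log₂(1/16) + (7/16)·log₂(7/16) + (7/16)·log₂(7/16)]
  = 0.2500 + 0.2500 + 0.5218 + 0.5218
  = 1.5436 bits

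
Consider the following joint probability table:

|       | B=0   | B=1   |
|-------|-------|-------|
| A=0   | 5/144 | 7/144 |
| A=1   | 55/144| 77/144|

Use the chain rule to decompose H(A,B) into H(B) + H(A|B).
By the chain rule: H(A,B) = H(B) + H(A|B)

Marginal P(B) (column sums):
  P(B=0) = 5/144 + 55/144 = 5/12
  P(B=1) = 7/144 + 77/144 = 7/12
H(B) = -[(5/12)·log₂(5/12) + (7/12)·log₂(7/12)]
  = 0.5263 + 0.4536
  = 0.9799 bits
H(A|B) = -Σ P(A,B)·log₂ P(A|B), where P(A|B) = P(A,B) / P(B)
  (A=0,B=0): P(A|B) = (5/144)/(5/12) = 1/12;  -(5/144)·log₂(1/12) = 0.1245
  (A=0,B=1): P(A|B) = (7/144)/(7/12) = 1/12;  -(7/144)·log₂(1/12) = 0.1743
  (A=1,B=0): P(A|B) = (55/144)/(5/12) = 11/12;  -(55/144)·log₂(11/12) = 0.0479
  (A=1,B=1): P(A|B) = (77/144)/(7/12) = 11/12;  -(77/144)·log₂(11/12) = 0.0671
H(A|B) = 0.1245 + 0.1743 + 0.0479 + 0.0671
  = 0.4138 bits

H(A,B) = H(B) + H(A|B) = 0.9799 + 0.4138 = 1.3937 bits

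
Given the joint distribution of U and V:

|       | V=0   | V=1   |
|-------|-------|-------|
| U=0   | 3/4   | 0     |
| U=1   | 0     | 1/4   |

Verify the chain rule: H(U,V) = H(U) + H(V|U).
Left side:
H(U,V) = -[(3/4)·log₂(3/4) + (1/4)·log₂(1/4)]
  = 0.3113 + 0.5000
  = 0.8113 bits

Right side:
Marginal P(U) (row sums):
  P(U=0) = 3/4 + 0 = 3/4
  P(U=1) = 0 + 1/4 = 1/4
H(U) = -[(3/4)·log₂(3/4) + (1/4)·log₂(1/4)]
  = 0.3113 + 0.5000
  = 0.8113 bits
H(V|U) = -Σ P(U,V)·log₂ P(V|U), where P(V|U) = P(U,V) / P(U)
  (cells with P(U,V) = 0 contribute 0)
  (U=0,V=0): P(V|U) = (3/4)/(3/4) = 1;  -(3/4)·log₂(1) = 0.0000
  (U=1,V=1): P(V|U) = (1/4)/(1/4) = 1;  -(1/4)·log₂(1) = 0.0000
H(V|U) = 0.0000 + 0.0000
  = 0.0000 bits
H(U) + H(V|U) = 0.8113 + 0.0000 = 0.8113 bits

Both sides equal 0.8113 bits, so the chain rule holds ✓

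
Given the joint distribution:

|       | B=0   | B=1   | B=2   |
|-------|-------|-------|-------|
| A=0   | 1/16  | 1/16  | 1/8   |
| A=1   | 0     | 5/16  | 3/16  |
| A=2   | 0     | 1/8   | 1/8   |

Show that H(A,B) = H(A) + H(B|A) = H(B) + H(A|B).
Marginal P(A) (row sums):
  P(A=0) = 1/16 + 1/16 + 1/8 = 1/4
  P(A=1) = 0 + 5/16 + 3/16 = 1/2
  P(A=2) = 0 + 1/8 + 1/8 = 1/4
Marginal P(B) (column sums):
  P(B=0) = 1/16 + 0 + 0 = 1/16
  P(B=1) = 1/16 + 5/16 + 1/8 = 1/2
  P(B=2) = 1/8 + 3/16 + 1/8 = 7/16

Decomposition 1: H(A) + H(B|A)
H(A) = -[(1/4)·log₂(1/4) + (1/2)·log₂(1/2) + (1/4)·log₂(1/4)]
  = 0.5000 + 0.5000 + 0.5000
  = 1.5000 bits
H(B|A) = -Σ P(A,B)·log₂ P(B|A), where P(B|A) = P(A,B) / P(A)
  (cells with P(A,B) = 0 contribute 0)
  (A=0,B=0): P(B|A) = (1/16)/(1/4) = 1/4;  -(1/16)·log₂(1/4) = 0.1250
  (A=0,B=1): P(B|A) = (1/16)/(1/4) = 1/4;  -(1/16)·log₂(1/4) = 0.1250
  (A=0,B=2): P(B|A) = (1/8)/(1/4) = 1/2;  -(1/8)·log₂(1/2) = 0.1250
  (A=1,B=1): P(B|A) = (5/16)/(1/2) = 5/8;  -(5/16)·log₂(5/8) = 0.2119
  (A=1,B=2): P(B|A) = (3/16)/(1/2) = 3/8;  -(3/16)·log₂(3/8) = 0.2653
  (A=2,B=1): P(B|A) = (1/8)/(1/4) = 1/2;  -(1/8)·log₂(1/2) = 0.1250
  (A=2,B=2): P(B|A) = (1/8)/(1/4) = 1/2;  -(1/8)·log₂(1/2) = 0.1250
H(B|A) = 0.1250 + 0.1250 + 0.1250 + 0.2119 + 0.2653 + 0.1250 + 0.1250
  = 1.1022 bits
H(A) + H(B|A) = 1.5000 + 1.1022 = 2.6022 bits

Decomposition 2: H(B) + H(A|B)
H(B) = -[(1/16)·log₂(1/16) + (1/2)·log₂(1/2) + (7/16)·log₂(7/16)]
  = 0.2500 + 0.5000 + 0.5218
  = 1.2718 bits
H(A|B) = -Σ P(A,B)·log₂ P(A|B), where P(A|B) = P(A,B) / P(B)
  (cells with P(A,B) = 0 contribute 0)
  (A=0,B=0): P(A|B) = (1/16)/(1/16) = 1;  -(1/16)·log₂(1) = 0.0000
  (A=0,B=1): P(A|B) = (1/16)/(1/2) = 1/8;  -(1/16)·log₂(1/8) = 0.1875
  (A=0,B=2): P(A|B) = (1/8)/(7/16) = 2/7;  -(1/8)·log₂(2/7) = 0.2259
  (A=1,B=1): P(A|B) = (5/16)/(1/2) = 5/8;  -(5/16)·log₂(5/8) = 0.2119
  (A=1,B=2): P(A|B) = (3/16)/(7/16) = 3/7;  -(3/16)·log₂(3/7) = 0.2292
  (A=2,B=1): P(A|B) = (1/8)/(1/2) = 1/4;  -(1/8)·log₂(1/4) = 0.2500
  (A=2,B=2): P(A|B) = (1/8)/(7/16) = 2/7;  -(1/8)·log₂(2/7) = 0.2259
H(A|B) = 0.0000 + 0.1875 + 0.2259 + 0.2119 + 0.2292 + 0.2500 + 0.2259
  = 1.3304 bits
H(B) + H(A|B) = 1.2718 + 1.3304 = 2.6022 bits

Direct computation of the joint entropy:
H(A,B) = -[(1/16)·log₂(1/16) + (1/16)·log₂(1/16) + (1/8)·log₂(1/8) + (5/16)·log₂(5/16) + (3/16)·log₂(3/16) + (1/8)·log₂(1/8) + (1/8)·log₂(1/8)]
  = 0.2500 + 0.2500 + 0.3750 + 0.5244 + 0.4528 + 0.3750 + 0.3750
  = 2.6022 bits

All three agree: H(A,B) = 2.6022 bits ✓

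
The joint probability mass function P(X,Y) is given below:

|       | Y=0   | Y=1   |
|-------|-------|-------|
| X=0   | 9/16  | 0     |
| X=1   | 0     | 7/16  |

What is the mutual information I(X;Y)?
Marginal P(X) (row sums):
  P(X=0) = 9/16 + 0 = 9/16
  P(X=1) = 0 + 7/16 = 7/16
Marginal P(Y) (column sums):
  P(Y=0) = 9/16 + 0 = 9/16
  P(Y=1) = 0 + 7/16 = 7/16

H(X) = -[(9/16)·log₂(9/16) + (7/16)·log₂(7/16)]
  = 0.4669 + 0.5218
  = 0.9887 bits
H(Y) = -[(9/16)·log₂(9/16) + (7/16)·log₂(7/16)]
  = 0.4669 + 0.5218
  = 0.9887 bits
H(X,Y) = -[(9/16)·log₂(9/16) + (7/16)·log₂(7/16)]
  = 0.4669 + 0.5218
  = 0.9887 bits

I(X;Y) = H(X) + H(Y) - H(X,Y)
  = 0.9887 + 0.9887 - 0.9887
  = 0.9887 bits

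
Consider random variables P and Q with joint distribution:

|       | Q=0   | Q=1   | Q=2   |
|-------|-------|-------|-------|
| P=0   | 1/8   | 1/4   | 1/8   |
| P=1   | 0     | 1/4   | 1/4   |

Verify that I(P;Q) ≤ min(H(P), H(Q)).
Marginal P(P) (row sums):
  P(P=0) = 1/8 + 1/4 + 1/8 = 1/2
  P(P=1) = 0 + 1/4 + 1/4 = 1/2
Marginal P(Q) (column sums):
  P(Q=0) = 1/8 + 0 = 1/8
  P(Q=1) = 1/4 + 1/4 = 1/2
  P(Q=2) = 1/8 + 1/4 = 3/8

H(P) = -[(1/2)·log₂(1/2) + (1/2)·log₂(1/2)]
  = 0.5000 + 0.5000
  = 1.0000 bits
H(Q) = -[(1/8)·log₂(1/8) + (1/2)·log₂(1/2) + (3/8)·log₂(3/8)]
  = 0.3750 + 0.5000 + 0.5306
  = 1.4056 bits
H(P,Q) = -[(1/8)·log₂(1/8) + (1/4)·log₂(1/4) + (1/8)·log₂(1/8) + (1/4)·log₂(1/4) + (1/4)·log₂(1/4)]
  = 0.3750 + 0.5000 + 0.3750 + 0.5000 + 0.5000
  = 2.2500 bits

I(P;Q) = H(P) + H(Q) - H(P,Q)
  = 1.0000 + 1.4056 - 2.2500
  = 0.1556 bits

min(H(P), H(Q)) = min(1.0000, 1.4056) = 1.0000 bits
Since 0.1556 ≤ 1.0000, the bound is satisfied ✓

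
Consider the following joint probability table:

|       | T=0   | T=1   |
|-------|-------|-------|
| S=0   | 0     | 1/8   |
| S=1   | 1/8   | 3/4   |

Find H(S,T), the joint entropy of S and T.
H(S,T) = -Σ P(S,T) log₂ P(S,T), summed over the non-zero cells:
H(S,T) = -[(1/8)·log₂(1/8) + (1/8)·log₂(1/8) + (3/4)·log₂(3/4)]
  = 0.3750 + 0.3750 + 0.3113
  = 1.0613 bits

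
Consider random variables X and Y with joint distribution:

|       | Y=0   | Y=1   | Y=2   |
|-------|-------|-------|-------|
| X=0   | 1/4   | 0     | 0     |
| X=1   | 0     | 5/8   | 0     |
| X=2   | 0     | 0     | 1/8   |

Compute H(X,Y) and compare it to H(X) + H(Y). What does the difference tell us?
Marginal P(X) (row sums):
  P(X=0) = 1/4 + 0 + 0 = 1/4
  P(X=1) = 0 + 5/8 + 0 = 5/8
  P(X=2) = 0 + 0 + 1/8 = 1/8
Marginal P(Y) (column sums):
  P(Y=0) = 1/4 + 0 + 0 = 1/4
  P(Y=1) = 0 + 5/8 + 0 = 5/8
  P(Y=2) = 0 + 0 + 1/8 = 1/8

H(X,Y) = -[(1/4)·log₂(1/4) + (5/8)·log₂(5/8) + (1/8)·log₂(1/8)]
  = 0.5000 + 0.4238 + 0.3750
  = 1.2988 bits
H(X) = -[(1/4)·log₂(1/4) + (5/8)·log₂(5/8) + (1/8)·log₂(1/8)]
  = 0.5000 + 0.4238 + 0.3750
  = 1.2988 bits
H(Y) = -[(1/4)·log₂(1/4) + (5/8)·log₂(5/8) + (1/8)·log₂(1/8)]
  = 0.5000 + 0.4238 + 0.3750
  = 1.2988 bits

H(X) + H(Y) = 1.2988 + 1.2988 = 2.5976 bits
Difference: H(X) + H(Y) - H(X,Y) = 2.5976 - 1.2988 = 1.2988 bits = I(X;Y)

The difference is the mutual information; it is positive here, so X and Y are dependent (knowing one reduces uncertainty about the other by 1.2988 bits).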